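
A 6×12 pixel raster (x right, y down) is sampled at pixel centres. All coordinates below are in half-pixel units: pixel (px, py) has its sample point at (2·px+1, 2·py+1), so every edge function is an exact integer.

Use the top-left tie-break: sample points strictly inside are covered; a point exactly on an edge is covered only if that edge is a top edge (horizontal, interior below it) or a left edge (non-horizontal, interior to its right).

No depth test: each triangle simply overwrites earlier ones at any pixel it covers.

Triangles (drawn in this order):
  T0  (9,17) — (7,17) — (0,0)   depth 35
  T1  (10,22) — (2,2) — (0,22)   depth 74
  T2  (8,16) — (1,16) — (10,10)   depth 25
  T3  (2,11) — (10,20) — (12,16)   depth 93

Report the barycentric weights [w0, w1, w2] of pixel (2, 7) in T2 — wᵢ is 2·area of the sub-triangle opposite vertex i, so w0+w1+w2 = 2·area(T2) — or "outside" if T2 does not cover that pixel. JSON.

T0:
  2·area = 34
  edge (9, 17)→(7, 17): d=(-2,0) right/bottom  bias=-1
  edge (7, 17)→(0, 0): d=(-7,-17) top-left  bias=+0
  edge (0, 0)→(9, 17): d=(9,17) right/bottom  bias=-1
    (1,3)@(3, 7): e=[20,2,12] → █
    (2,3)@(5, 7): e=[20,36,-22] → ·
    (1,4)@(3, 9): e=[16,-12,30] → ·
    (2,5)@(5, 11): e=[12,8,14] → █
    (3,5)@(7, 11): e=[12,42,-20] → ·
    (2,6)@(5, 13): e=[8,-6,32] → ·
    (3,7)@(7, 15): e=[4,14,16] → █
    (4,7)@(9, 15): e=[4,48,-18] → ·
    (0,8)@(1, 17): e=[0,-102,136] → ·  [on edge]
    (1,8)@(3, 17): e=[0,-68,102] → ·  [on edge]
    (2,8)@(5, 17): e=[0,-34,68] → ·  [on edge]
    (3,8)@(7, 17): e=[0,0,34] → ·  [on edge]
    (4,8)@(9, 17): e=[0,34,0] → ·  [on edge]
    (5,8)@(11, 17): e=[0,68,-34] → ·  [on edge]
  covered (3 px):
    · · · · · ·
    · · · · · ·
    · · · · · ·
    · █ · · · ·
    · · · · · ·
    · · █ · · ·
    · · · · · ·
    · · · █ · ·
    · · · · · ·
    · · · · · ·
    · · · · · ·
    · · · · · ·
T1:
  2·area = 200  (B↔C swapped to make it positive)
  edge (10, 22)→(0, 22): d=(-10,0) right/bottom  bias=-1
  edge (0, 22)→(2, 2): d=(2,-20) top-left  bias=+0
  edge (2, 2)→(10, 22): d=(8,20) right/bottom  bias=-1
    (1,2)@(3, 5): e=[170,26,4] → █
    (2,2)@(5, 5): e=[170,66,-36] → ·
    (1,3)@(3, 7): e=[150,30,20] → █
    (2,3)@(5, 7): e=[150,70,-20] → ·
    (1,4)@(3, 9): e=[130,34,36] → █
    (2,4)@(5, 9): e=[130,74,-4] → ·
    (1,5)@(3, 11): e=[110,38,52] → █
    (2,5)@(5, 11): e=[110,78,12] → █
    (3,5)@(7, 11): e=[110,118,-28] → ·
    (0,6)@(1, 13): e=[90,2,108] → █
    (3,6)@(7, 13): e=[90,122,-12] → ·
    (0,7)@(1, 15): e=[70,6,124] → █
  covered (25 px):
    · · · · · ·
    · · · · · ·
    · █ · · · ·
    · █ · · · ·
    · █ · · · ·
    · █ █ · · ·
    █ █ █ · · ·
    █ █ █ █ · ·
    █ █ █ █ · ·
    █ █ █ █ · ·
    █ █ █ █ █ ·
    · · · · · ·
T2:
  2·area = 42
  edge (8, 16)→(1, 16): d=(-7,0) right/bottom  bias=-1
  edge (1, 16)→(10, 10): d=(9,-6) top-left  bias=+0
  edge (10, 10)→(8, 16): d=(-2,6) right/bottom  bias=-1
    (5,3)@(11, 7): e=[63,-21,0] → ·  [on edge]
    (4,5)@(9, 11): e=[35,3,4] → █
    (5,5)@(11, 11): e=[35,15,-8] → ·
    (3,6)@(7, 13): e=[21,9,12] → █
    (4,6)@(9, 13): e=[21,21,0] → ·  [on edge]
    (1,7)@(3, 15): e=[7,3,32] → █
    (2,7)@(5, 15): e=[7,15,20] → █
    (4,7)@(9, 15): e=[7,39,-4] → ·
    (1,8)@(3, 17): e=[-7,21,28] → ·
    (2,8)@(5, 17): e=[-7,33,16] → ·
    (3,8)@(7, 17): e=[-7,45,4] → ·
    (3,9)@(7, 19): e=[-21,63,0] → ·  [on edge]
  covered (5 px):
    · · · · · ·
    · · · · · ·
    · · · · · ·
    · · · · · ·
    · · · · · ·
    · · · · █ ·
    · · · █ · ·
    · █ █ █ · ·
    · · · · · ·
    · · · · · ·
    · · · · · ·
    · · · · · ·
T3:
  2·area = 50  (B↔C swapped to make it positive)
  edge (2, 11)→(12, 16): d=(10,5) right/bottom  bias=-1
  edge (12, 16)→(10, 20): d=(-2,4) right/bottom  bias=-1
  edge (10, 20)→(2, 11): d=(-8,-9) top-left  bias=+0
    (2,6)@(5, 13): e=[5,34,11] → █
    (3,6)@(7, 13): e=[-5,26,29] → ·
    (2,7)@(5, 15): e=[25,30,-5] → ·
    (3,7)@(7, 15): e=[15,22,13] → █
    (4,7)@(9, 15): e=[5,14,31] → █
    (5,7)@(11, 15): e=[-5,6,49] → ·
    (3,8)@(7, 17): e=[35,18,-3] → ·
    (4,8)@(9, 17): e=[25,10,15] → █
    (5,8)@(11, 17): e=[15,2,33] → █
    (4,9)@(9, 19): e=[45,6,-1] → ·
    (5,9)@(11, 19): e=[35,-2,17] → ·
  covered (5 px):
    · · · · · ·
    · · · · · ·
    · · · · · ·
    · · · · · ·
    · · · · · ·
    · · · · · ·
    · · █ · · ·
    · · · █ █ ·
    · · · · █ █
    · · · · · ·
    · · · · · ·
    · · · · · ·

Final: [15,20,7]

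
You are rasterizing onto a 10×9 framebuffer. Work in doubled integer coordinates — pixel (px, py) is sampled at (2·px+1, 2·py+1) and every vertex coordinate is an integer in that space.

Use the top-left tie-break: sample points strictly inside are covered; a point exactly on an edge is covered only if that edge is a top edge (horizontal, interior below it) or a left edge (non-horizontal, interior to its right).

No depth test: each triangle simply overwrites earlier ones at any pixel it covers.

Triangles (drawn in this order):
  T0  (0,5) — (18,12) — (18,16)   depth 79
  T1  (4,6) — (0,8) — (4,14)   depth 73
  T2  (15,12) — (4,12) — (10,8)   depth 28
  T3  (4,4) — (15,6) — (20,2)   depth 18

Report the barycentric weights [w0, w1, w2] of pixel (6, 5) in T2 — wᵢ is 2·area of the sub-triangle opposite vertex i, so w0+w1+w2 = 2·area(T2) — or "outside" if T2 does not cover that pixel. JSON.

T0:
  2·area = 72
  edge (0, 5)→(18, 12): d=(18,7) right/bottom  bias=-1
  edge (18, 12)→(18, 16): d=(0,4) right/bottom  bias=-1
  edge (18, 16)→(0, 5): d=(-18,-11) top-left  bias=+0
    (2,3)@(5, 7): e=[1,52,19] → █
    (3,3)@(7, 7): e=[-13,44,41] → ·
    (2,4)@(5, 9): e=[37,52,-17] → ·
    (3,4)@(7, 9): e=[23,44,5] → █
    (4,4)@(9, 9): e=[9,36,27] → █
    (5,4)@(11, 9): e=[-5,28,49] → ·
    (3,5)@(7, 11): e=[59,44,-31] → ·
    (4,5)@(9, 11): e=[45,36,-9] → ·
    (5,5)@(11, 11): e=[31,28,13] → █
    (6,5)@(13, 11): e=[17,20,35] → █
    (7,5)@(15, 11): e=[3,12,57] → █
    (8,5)@(17, 11): e=[-11,4,79] → ·
  covered (9 px):
    · · · · · · · · · ·
    · · · · · · · · · ·
    · · · · · · · · · ·
    · · █ · · · · · · ·
    · · · █ █ · · · · ·
    · · · · · █ █ █ · ·
    · · · · · · · █ █ ·
    · · · · · · · · █ ·
    · · · · · · · · · ·
T1:
  2·area = 32  (B↔C swapped to make it positive)
  edge (4, 6)→(4, 14): d=(0,8) right/bottom  bias=-1
  edge (4, 14)→(0, 8): d=(-4,-6) top-left  bias=+0
  edge (0, 8)→(4, 6): d=(4,-2) top-left  bias=+0
    (1,3)@(3, 7): e=[8,22,2] → █
    (2,3)@(5, 7): e=[-8,34,6] → ·
    (0,4)@(1, 9): e=[24,2,6] → █
    (2,4)@(5, 9): e=[-8,26,14] → ·
    (0,5)@(1, 11): e=[24,-6,14] → ·
    (1,5)@(3, 11): e=[8,6,18] → █
    (2,5)@(5, 11): e=[-8,18,22] → ·
    (1,6)@(3, 13): e=[8,-2,26] → ·
  covered (4 px):
    · · · · · · · · · ·
    · · · · · · · · · ·
    · · · · · · · · · ·
    · █ · · · · · · · ·
    █ █ · · · · · · · ·
    · █ · · · · · · · ·
    · · · · · · · · · ·
    · · · · · · · · · ·
    · · · · · · · · · ·
T2:
  2·area = 44
  edge (15, 12)→(4, 12): d=(-11,0) right/bottom  bias=-1
  edge (4, 12)→(10, 8): d=(6,-4) top-left  bias=+0
  edge (10, 8)→(15, 12): d=(5,4) right/bottom  bias=-1
    (4,4)@(9, 9): e=[33,2,9] → █
    (5,4)@(11, 9): e=[33,10,1] → █
    (6,4)@(13, 9): e=[33,18,-7] → ·
    (3,5)@(7, 11): e=[11,6,27] → █
    (6,5)@(13, 11): e=[11,30,3] → █
    (7,5)@(15, 11): e=[11,38,-5] → ·
    (3,6)@(7, 13): e=[-11,18,37] → ·
    (4,6)@(9, 13): e=[-11,26,29] → ·
    (5,6)@(11, 13): e=[-11,34,21] → ·
    (6,6)@(13, 13): e=[-11,42,13] → ·
  covered (6 px):
    · · · · · · · · · ·
    · · · · · · · · · ·
    · · · · · · · · · ·
    · · · · · · · · · ·
    · · · · █ █ · · · ·
    · · · █ █ █ █ · · ·
    · · · · · · · · · ·
    · · · · · · · · · ·
    · · · · · · · · · ·
T3:
  2·area = 54  (B↔C swapped to make it positive)
  edge (4, 4)→(20, 2): d=(16,-2) top-left  bias=+0
  edge (20, 2)→(15, 6): d=(-5,4) right/bottom  bias=-1
  edge (15, 6)→(4, 4): d=(-11,-2) top-left  bias=+0
    (6,1)@(13, 3): e=[2,23,29] → █
    (7,1)@(15, 3): e=[6,15,33] → █
    (8,1)@(17, 3): e=[10,7,37] → █
    (9,1)@(19, 3): e=[14,-1,41] → ·
    (5,2)@(11, 5): e=[30,21,3] → █
    (8,2)@(17, 5): e=[42,-3,15] → ·
    (5,3)@(11, 7): e=[62,11,-19] → ·
    (6,3)@(13, 7): e=[66,3,-15] → ·
    (7,3)@(15, 7): e=[70,-5,-11] → ·
  covered (6 px):
    · · · · · · · · · ·
    · · · · · · █ █ █ ·
    · · · · · █ █ █ · ·
    · · · · · · · · · ·
    · · · · · · · · · ·
    · · · · · · · · · ·
    · · · · · · · · · ·
    · · · · · · · · · ·
    · · · · · · · · · ·

Result: [30,3,11]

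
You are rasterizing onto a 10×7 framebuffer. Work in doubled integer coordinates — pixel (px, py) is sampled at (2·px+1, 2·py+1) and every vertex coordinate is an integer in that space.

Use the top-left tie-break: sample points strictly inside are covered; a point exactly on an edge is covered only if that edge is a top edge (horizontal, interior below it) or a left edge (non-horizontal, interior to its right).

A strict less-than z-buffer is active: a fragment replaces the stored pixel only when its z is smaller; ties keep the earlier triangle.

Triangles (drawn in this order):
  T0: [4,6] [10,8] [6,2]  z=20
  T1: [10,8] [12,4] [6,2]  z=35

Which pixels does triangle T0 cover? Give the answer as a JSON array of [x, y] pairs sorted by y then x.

T0:
  2·area = 28  (B↔C swapped to make it positive)
  edge (4, 6)→(6, 2): d=(2,-4) top-left  bias=+0
  edge (6, 2)→(10, 8): d=(4,6) right/bottom  bias=-1
  edge (10, 8)→(4, 6): d=(-6,-2) top-left  bias=+0
    (0,2)@(1, 5): e=[-14,42,0] → ·  [on edge]
    (2,2)@(5, 5): e=[2,18,8] → #
    (3,2)@(7, 5): e=[10,6,12] → #
    (4,2)@(9, 5): e=[18,-6,16] → ·
    (2,3)@(5, 7): e=[6,26,-4] → ·
    (3,3)@(7, 7): e=[14,14,0] → #  [on edge]
    (4,3)@(9, 7): e=[22,2,4] → #
    (5,3)@(11, 7): e=[30,-10,8] → ·
    (3,4)@(7, 9): e=[18,22,-12] → ·
    (4,4)@(9, 9): e=[26,10,-8] → ·
    (6,4)@(13, 9): e=[42,-14,0] → ·  [on edge]
    (9,5)@(19, 11): e=[70,-42,0] → ·  [on edge]
  covered (4 px):
    · · · · · · · · · ·
    · · · · · · · · · ·
    · · # # · · · · · ·
    · · · # # · · · · ·
    · · · · · · · · · ·
    · · · · · · · · · ·
    · · · · · · · · · ·
T1:
  2·area = 28  (B↔C swapped to make it positive)
  edge (10, 8)→(6, 2): d=(-4,-6) top-left  bias=+0
  edge (6, 2)→(12, 4): d=(6,2) right/bottom  bias=-1
  edge (12, 4)→(10, 8): d=(-2,4) right/bottom  bias=-1
    (1,0)@(3, 1): e=[-14,0,42] → ·  [on edge]
    (3,1)@(7, 3): e=[2,4,22] → #
    (4,1)@(9, 3): e=[14,0,14] → ·  [on edge]
    (3,2)@(7, 5): e=[-6,16,18] → ·
    (4,2)@(9, 5): e=[6,12,10] → #
    (5,2)@(11, 5): e=[18,8,2] → #
    (6,2)@(13, 5): e=[30,4,-6] → ·
    (7,2)@(15, 5): e=[42,0,-14] → ·  [on edge]
    (4,3)@(9, 7): e=[-2,24,6] → ·
    (5,3)@(11, 7): e=[10,20,-2] → ·
  covered (3 px):
    · · · · · · · · · ·
    · · · # · · · · · ·
    · · · · # # · · · ·
    · · · · · · · · · ·
    · · · · · · · · · ·
    · · · · · · · · · ·
    · · · · · · · · · ·

Answer: [[2,2],[3,2],[3,3],[4,3]]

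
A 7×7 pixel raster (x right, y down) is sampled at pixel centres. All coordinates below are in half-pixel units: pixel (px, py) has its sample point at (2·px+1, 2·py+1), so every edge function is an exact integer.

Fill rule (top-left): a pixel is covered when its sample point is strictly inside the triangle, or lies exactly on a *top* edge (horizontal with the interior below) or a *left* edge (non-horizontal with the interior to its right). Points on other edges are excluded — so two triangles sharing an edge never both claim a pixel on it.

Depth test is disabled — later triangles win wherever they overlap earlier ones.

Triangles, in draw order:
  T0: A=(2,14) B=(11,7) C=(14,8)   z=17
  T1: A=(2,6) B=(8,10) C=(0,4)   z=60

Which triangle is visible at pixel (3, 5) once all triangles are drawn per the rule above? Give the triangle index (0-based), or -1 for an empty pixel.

T0:
  2·area = 30
  edge (2, 14)→(11, 7): d=(9,-7) top-left  bias=+0
  edge (11, 7)→(14, 8): d=(3,1) right/bottom  bias=-1
  edge (14, 8)→(2, 14): d=(-12,6) right/bottom  bias=-1
    (2,2)@(5, 5): e=[-60,0,90] → ·  [on edge]
    (5,3)@(11, 7): e=[0,0,30] → ·  [on edge]
    (4,4)@(9, 9): e=[4,8,18] → █
    (5,4)@(11, 9): e=[18,6,6] → █
    (6,4)@(13, 9): e=[32,4,-6] → ·
    (3,5)@(7, 11): e=[8,16,6] → █
    (4,5)@(9, 11): e=[22,14,-6] → ·
    (5,5)@(11, 11): e=[36,12,-18] → ·
    (3,6)@(7, 13): e=[26,22,-18] → ·
  covered (3 px):
    · · · · · · ·
    · · · · · · ·
    · · · · · · ·
    · · · · · · ·
    · · · · █ █ ·
    · · · █ · · ·
    · · · · · · ·
T1:
  2·area = 4  (B↔C swapped to make it positive)
  edge (2, 6)→(0, 4): d=(-2,-2) top-left  bias=+0
  edge (0, 4)→(8, 10): d=(8,6) right/bottom  bias=-1
  edge (8, 10)→(2, 6): d=(-6,-4) top-left  bias=+0
    (0,2)@(1, 5): e=[0,2,2] → █  [on edge]
    (1,2)@(3, 5): e=[4,-10,10] → ·
    (0,3)@(1, 7): e=[-4,18,-10] → ·
    (1,3)@(3, 7): e=[0,6,-2] → ·  [on edge]
    (2,4)@(5, 9): e=[0,10,-6] → ·  [on edge]
    (3,5)@(7, 11): e=[0,14,-10] → ·  [on edge]
    (4,6)@(9, 13): e=[0,18,-14] → ·  [on edge]
  covered (1 px):
    · · · · · · ·
    · · · · · · ·
    █ · · · · · ·
    · · · · · · ·
    · · · · · · ·
    · · · · · · ·
    · · · · · · ·

Z-buffer (winner per pixel, '.' = empty):
  . . . . . . .
  . . . . . . .
  1 . . . . . .
  . . . . . . .
  . . . . 0 0 .
  . . . 0 . . .
  . . . . . . .

Result: 0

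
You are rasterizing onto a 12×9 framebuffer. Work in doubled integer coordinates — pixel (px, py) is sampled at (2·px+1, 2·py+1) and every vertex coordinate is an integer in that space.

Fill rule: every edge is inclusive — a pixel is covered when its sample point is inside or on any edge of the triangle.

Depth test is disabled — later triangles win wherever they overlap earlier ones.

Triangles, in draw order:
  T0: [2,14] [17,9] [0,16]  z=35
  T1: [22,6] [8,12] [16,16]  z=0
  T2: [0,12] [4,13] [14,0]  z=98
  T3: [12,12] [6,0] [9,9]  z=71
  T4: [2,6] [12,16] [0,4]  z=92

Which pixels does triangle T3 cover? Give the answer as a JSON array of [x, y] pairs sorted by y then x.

T0:
  2·area = 20
  edge (2, 14)→(17, 9): d=(15,-5) inclusive
  edge (17, 9)→(0, 16): d=(-17,7) inclusive
  edge (0, 16)→(2, 14): d=(2,-2) inclusive
    (7,0)@(15, 1): e=[-130,150,0] → ·  [on edge]
    (6,1)@(13, 3): e=[-110,130,0] → ·  [on edge]
    (5,2)@(11, 5): e=[-90,110,0] → ·  [on edge]
    (4,3)@(9, 7): e=[-70,90,0] → ·  [on edge]
    (11,3)@(23, 7): e=[0,-8,28] → ·  [on edge]
    (3,4)@(7, 9): e=[-50,70,0] → ·  [on edge]
    (8,4)@(17, 9): e=[0,0,20] → █  [on edge]
    (9,4)@(19, 9): e=[10,-14,24] → ·
    (2,5)@(5, 11): e=[-30,50,0] → ·  [on edge]
    (5,5)@(11, 11): e=[0,8,12] → █  [on edge]
    (6,5)@(13, 11): e=[10,-6,16] → ·
    (8,5)@(17, 11): e=[30,-34,24] → ·
    (1,6)@(3, 13): e=[-10,30,0] → ·  [on edge]
    (2,6)@(5, 13): e=[0,16,4] → █  [on edge]
    (0,7)@(1, 15): e=[10,10,0] → █  [on edge]
  covered (5 px):
    · · · · · · · · · · · ·
    · · · · · · · · · · · ·
    · · · · · · · · · · · ·
    · · · · · · · · · · · ·
    · · · · · · · · █ · · ·
    · · · · · █ · · · · · ·
    · · █ █ · · · · · · · ·
    █ · · · · · · · · · · ·
    · · · · · · · · · · · ·
T1:
  2·area = 104  (B↔C swapped to make it positive)
  edge (22, 6)→(16, 16): d=(-6,10) inclusive
  edge (16, 16)→(8, 12): d=(-8,-4) inclusive
  edge (8, 12)→(22, 6): d=(14,-6) inclusive
    (10,3)@(21, 7): e=[4,92,8] → █
    (11,3)@(23, 7): e=[-16,100,20] → ·
    (7,4)@(15, 9): e=[52,52,0] → █  [on edge]
    (8,4)@(17, 9): e=[32,60,12] → █
    (9,4)@(19, 9): e=[12,68,24] → █
    (10,4)@(21, 9): e=[-8,76,36] → ·
    (5,5)@(11, 11): e=[80,20,4] → █
    (6,5)@(13, 11): e=[60,28,16] → █
    (9,5)@(19, 11): e=[0,52,52] → █  [on edge]
    (10,5)@(21, 11): e=[-20,60,64] → ·
    (5,6)@(11, 13): e=[68,4,32] → █
    (9,6)@(19, 13): e=[-12,36,80] → ·
    (0,7)@(1, 15): e=[156,-52,0] → ·  [on edge]
  covered (14 px):
    · · · · · · · · · · · ·
    · · · · · · · · · · · ·
    · · · · · · · · · · · ·
    · · · · · · · · · · █ ·
    · · · · · · · █ █ █ · ·
    · · · · · █ █ █ █ █ · ·
    · · · · · █ █ █ █ · · ·
    · · · · · · · █ · · · ·
    · · · · · · · · · · · ·
T2:
  2·area = 62  (B↔C swapped to make it positive)
  edge (0, 12)→(14, 0): d=(14,-12) inclusive
  edge (14, 0)→(4, 13): d=(-10,13) inclusive
  edge (4, 13)→(0, 12): d=(-4,-1) inclusive
    (6,0)@(13, 1): e=[2,3,57] → █
    (7,0)@(15, 1): e=[26,-23,59] → ·
    (5,1)@(11, 3): e=[6,9,47] → █
    (6,1)@(13, 3): e=[30,-17,49] → ·
    (4,2)@(9, 5): e=[10,15,37] → █
    (5,2)@(11, 5): e=[34,-11,39] → ·
    (3,3)@(7, 7): e=[14,21,27] → █
    (4,3)@(9, 7): e=[38,-5,29] → ·
    (2,4)@(5, 9): e=[18,27,17] → █
    (4,4)@(9, 9): e=[66,-25,21] → ·
    (1,5)@(3, 11): e=[22,33,7] → █
    (3,5)@(7, 11): e=[70,-19,11] → ·
  covered (8 px):
    · · · · · · █ · · · · ·
    · · · · · █ · · · · · ·
    · · · · █ · · · · · · ·
    · · · █ · · · · · · · ·
    · · █ █ · · · · · · · ·
    · █ █ · · · · · · · · ·
    · · · · · · · · · · · ·
    · · · · · · · · · · · ·
    · · · · · · · · · · · ·
T3:
  2·area = 18  (B↔C swapped to make it positive)
  edge (12, 12)→(9, 9): d=(-3,-3) inclusive
  edge (9, 9)→(6, 0): d=(-3,-9) inclusive
  edge (6, 0)→(12, 12): d=(6,12) inclusive
    (0,0)@(1, 1): e=[0,-48,66] → ·  [on edge]
    (1,1)@(3, 3): e=[0,-36,54] → ·  [on edge]
    (3,1)@(7, 3): e=[12,0,6] → █  [on edge]
    (4,1)@(9, 3): e=[18,18,-18] → ·
    (2,2)@(5, 5): e=[0,-24,42] → ·  [on edge]
    (3,2)@(7, 5): e=[6,-6,18] → ·
    (3,3)@(7, 7): e=[0,-12,30] → ·  [on edge]
    (4,3)@(9, 7): e=[6,6,6] → █
    (5,3)@(11, 7): e=[12,24,-18] → ·
    (4,4)@(9, 9): e=[0,0,18] → █  [on edge]
    (5,4)@(11, 9): e=[6,18,-6] → ·
    (4,5)@(9, 11): e=[-6,-6,30] → ·
    (5,5)@(11, 11): e=[0,12,6] → █  [on edge]
    (6,6)@(13, 13): e=[0,24,-6] → ·  [on edge]
    (5,7)@(11, 15): e=[-12,0,30] → ·  [on edge]
    (7,7)@(15, 15): e=[0,36,-18] → ·  [on edge]
    (8,8)@(17, 17): e=[0,48,-30] → ·  [on edge]
  covered (4 px):
    · · · · · · · · · · · ·
    · · · █ · · · · · · · ·
    · · · · · · · · · · · ·
    · · · · █ · · · · · · ·
    · · · · █ · · · · · · ·
    · · · · · █ · · · · · ·
    · · · · · · · · · · · ·
    · · · · · · · · · · · ·
    · · · · · · · · · · · ·
T4:
  degenerate (2·area = 0) — covers nothing

Final: [[3,1],[4,3],[4,4],[5,5]]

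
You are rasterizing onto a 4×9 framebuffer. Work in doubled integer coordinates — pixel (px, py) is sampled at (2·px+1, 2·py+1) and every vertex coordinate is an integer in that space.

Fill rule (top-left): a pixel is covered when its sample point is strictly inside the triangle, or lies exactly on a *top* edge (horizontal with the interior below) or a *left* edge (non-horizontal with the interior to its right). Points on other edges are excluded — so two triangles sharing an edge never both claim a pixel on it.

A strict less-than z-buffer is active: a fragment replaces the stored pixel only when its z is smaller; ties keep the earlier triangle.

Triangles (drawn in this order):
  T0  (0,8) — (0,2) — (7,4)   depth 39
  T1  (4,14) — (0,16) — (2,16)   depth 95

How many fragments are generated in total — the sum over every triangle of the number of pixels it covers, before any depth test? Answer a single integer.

T0:
  2·area = 42
  edge (0, 8)→(0, 2): d=(0,-6) top-left  bias=+0
  edge (0, 2)→(7, 4): d=(7,2) right/bottom  bias=-1
  edge (7, 4)→(0, 8): d=(-7,4) right/bottom  bias=-1
    (0,1)@(1, 3): e=[6,5,31] → #
    (1,1)@(3, 3): e=[18,1,23] → #
    (2,1)@(5, 3): e=[30,-3,15] → ·
    (0,2)@(1, 5): e=[6,19,17] → #
    (2,2)@(5, 5): e=[30,11,1] → #
    (3,2)@(7, 5): e=[42,7,-7] → ·
    (0,3)@(1, 7): e=[6,33,3] → #
    (1,3)@(3, 7): e=[18,29,-5] → ·
    (2,3)@(5, 7): e=[30,25,-13] → ·
    (0,4)@(1, 9): e=[6,47,-11] → ·
  covered (6 px):
    · · · ·
    # # · ·
    # # # ·
    # · · ·
    · · · ·
    · · · ·
    · · · ·
    · · · ·
    · · · ·
T1:
  2·area = 4  (B↔C swapped to make it positive)
  edge (4, 14)→(2, 16): d=(-2,2) right/bottom  bias=-1
  edge (2, 16)→(0, 16): d=(-2,0) right/bottom  bias=-1
  edge (0, 16)→(4, 14): d=(4,-2) top-left  bias=+0
    (3,5)@(7, 11): e=[0,10,-6] → ·  [on edge]
    (2,6)@(5, 13): e=[0,6,-2] → ·  [on edge]
    (1,7)@(3, 15): e=[0,2,2] → ·  [on edge]
    (0,8)@(1, 17): e=[0,-2,6] → ·  [on edge]
  covered (0 px):
    · · · ·
    · · · ·
    · · · ·
    · · · ·
    · · · ·
    · · · ·
    · · · ·
    · · · ·
    · · · ·

Answer: 6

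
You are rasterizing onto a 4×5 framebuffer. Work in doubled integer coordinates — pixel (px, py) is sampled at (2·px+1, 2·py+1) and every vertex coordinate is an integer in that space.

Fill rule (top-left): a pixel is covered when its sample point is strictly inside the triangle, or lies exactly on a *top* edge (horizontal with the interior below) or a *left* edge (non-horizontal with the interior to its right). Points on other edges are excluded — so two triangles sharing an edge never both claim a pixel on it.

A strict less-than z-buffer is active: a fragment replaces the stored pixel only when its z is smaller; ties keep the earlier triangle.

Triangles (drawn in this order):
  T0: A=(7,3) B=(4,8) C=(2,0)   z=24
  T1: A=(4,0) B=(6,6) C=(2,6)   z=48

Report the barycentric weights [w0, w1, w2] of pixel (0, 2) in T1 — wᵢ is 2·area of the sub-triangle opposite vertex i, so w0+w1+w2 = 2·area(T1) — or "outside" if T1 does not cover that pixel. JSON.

T0:
  2·area = 34
  edge (7, 3)→(4, 8): d=(-3,5) right/bottom  bias=-1
  edge (4, 8)→(2, 0): d=(-2,-8) top-left  bias=+0
  edge (2, 0)→(7, 3): d=(5,3) right/bottom  bias=-1
    (1,0)@(3, 1): e=[26,6,2] → X
    (2,0)@(5, 1): e=[16,22,-4] → .
    (1,1)@(3, 3): e=[20,2,12] → X
    (2,1)@(5, 3): e=[10,18,6] → X
    (3,1)@(7, 3): e=[0,34,0] → .  [on edge]
    (1,2)@(3, 5): e=[14,-2,22] → .
    (2,2)@(5, 5): e=[4,14,16] → X
    (3,2)@(7, 5): e=[-6,30,10] → .
    (2,3)@(5, 7): e=[-2,10,26] → .
  covered (4 px):
    . X . .
    . X X .
    . . X .
    . . . .
    . . . .
T1:
  2·area = 24
  edge (4, 0)→(6, 6): d=(2,6) right/bottom  bias=-1
  edge (6, 6)→(2, 6): d=(-4,0) right/bottom  bias=-1
  edge (2, 6)→(4, 0): d=(2,-6) top-left  bias=+0
    (1,1)@(3, 3): e=[12,12,0] → X  [on edge]
    (2,1)@(5, 3): e=[0,12,12] → .  [on edge]
    (1,2)@(3, 5): e=[16,4,4] → X
    (2,2)@(5, 5): e=[4,4,16] → X
    (3,2)@(7, 5): e=[-8,4,28] → .
    (1,3)@(3, 7): e=[20,-4,8] → .
    (2,3)@(5, 7): e=[8,-4,20] → .
    (0,4)@(1, 9): e=[36,-12,0] → .  [on edge]
    (3,4)@(7, 9): e=[0,-12,36] → .  [on edge]
  covered (3 px):
    . . . .
    . X . .
    . X X .
    . . . .
    . . . .

Final: "outside"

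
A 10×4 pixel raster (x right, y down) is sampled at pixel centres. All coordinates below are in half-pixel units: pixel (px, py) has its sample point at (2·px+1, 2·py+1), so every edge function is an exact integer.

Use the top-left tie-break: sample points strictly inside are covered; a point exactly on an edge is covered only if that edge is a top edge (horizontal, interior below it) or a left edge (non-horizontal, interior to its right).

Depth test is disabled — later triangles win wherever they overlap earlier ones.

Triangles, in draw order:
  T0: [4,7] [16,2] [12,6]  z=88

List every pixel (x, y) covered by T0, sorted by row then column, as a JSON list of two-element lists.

T0:
  2·area = 28
  edge (4, 7)→(16, 2): d=(12,-5) top-left  bias=+0
  edge (16, 2)→(12, 6): d=(-4,4) right/bottom  bias=-1
  edge (12, 6)→(4, 7): d=(-8,1) right/bottom  bias=-1
    (8,0)@(17, 1): e=[-7,0,35] → ·  [on edge]
    (7,1)@(15, 3): e=[7,0,21] → ·  [on edge]
    (4,2)@(9, 5): e=[1,16,11] → #
    (5,2)@(11, 5): e=[11,8,9] → #
    (6,2)@(13, 5): e=[21,0,7] → ·  [on edge]
    (4,3)@(9, 7): e=[25,8,-5] → ·
    (5,3)@(11, 7): e=[35,0,-7] → ·  [on edge]
  covered (2 px):
    · · · · · · · · · ·
    · · · · · · · · · ·
    · · · · # # · · · ·
    · · · · · · · · · ·

Result: [[4,2],[5,2]]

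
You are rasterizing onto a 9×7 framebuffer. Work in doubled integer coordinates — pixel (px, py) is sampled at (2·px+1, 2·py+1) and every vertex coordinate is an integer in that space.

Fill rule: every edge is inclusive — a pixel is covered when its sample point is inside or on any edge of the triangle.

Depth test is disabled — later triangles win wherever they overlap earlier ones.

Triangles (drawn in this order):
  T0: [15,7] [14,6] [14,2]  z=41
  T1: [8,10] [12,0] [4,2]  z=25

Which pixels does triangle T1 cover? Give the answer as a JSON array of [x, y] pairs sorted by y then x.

T0:
  2·area = 4
  edge (15, 7)→(14, 6): d=(-1,-1) inclusive
  edge (14, 6)→(14, 2): d=(0,-4) inclusive
  edge (14, 2)→(15, 7): d=(1,5) inclusive
    (4,0)@(9, 1): e=[0,-20,24] → ·  [on edge]
    (5,1)@(11, 3): e=[0,-12,16] → ·  [on edge]
    (6,2)@(13, 5): e=[0,-4,8] → ·  [on edge]
    (7,3)@(15, 7): e=[0,4,0] → #  [on edge]
    (8,3)@(17, 7): e=[2,12,-10] → ·
    (7,4)@(15, 9): e=[-2,4,2] → ·
    (8,4)@(17, 9): e=[0,12,-8] → ·  [on edge]
  covered (1 px):
    · · · · · · · · ·
    · · · · · · · · ·
    · · · · · · · · ·
    · · · · · · · # ·
    · · · · · · · · ·
    · · · · · · · · ·
    · · · · · · · · ·
T1:
  2·area = 72  (B↔C swapped to make it positive)
  edge (8, 10)→(4, 2): d=(-4,-8) inclusive
  edge (4, 2)→(12, 0): d=(8,-2) inclusive
  edge (12, 0)→(8, 10): d=(-4,10) inclusive
    (4,0)@(9, 1): e=[44,2,26] → #
    (5,0)@(11, 1): e=[60,6,6] → #
    (6,0)@(13, 1): e=[76,10,-14] → ·
    (2,1)@(5, 3): e=[4,10,58] → #
    (3,1)@(7, 3): e=[20,14,38] → #
    (5,1)@(11, 3): e=[52,22,-2] → ·
    (2,2)@(5, 5): e=[-4,26,50] → ·
    (3,2)@(7, 5): e=[12,30,30] → #
    (5,2)@(11, 5): e=[44,38,-10] → ·
    (3,3)@(7, 7): e=[4,46,22] → #
    (5,3)@(11, 7): e=[36,54,-18] → ·
    (3,4)@(7, 9): e=[-4,62,14] → ·
  covered (9 px):
    · · · · # # · · ·
    · · # # # · · · ·
    · · · # # · · · ·
    · · · # # · · · ·
    · · · · · · · · ·
    · · · · · · · · ·
    · · · · · · · · ·

Result: [[4,0],[5,0],[2,1],[3,1],[4,1],[3,2],[4,2],[3,3],[4,3]]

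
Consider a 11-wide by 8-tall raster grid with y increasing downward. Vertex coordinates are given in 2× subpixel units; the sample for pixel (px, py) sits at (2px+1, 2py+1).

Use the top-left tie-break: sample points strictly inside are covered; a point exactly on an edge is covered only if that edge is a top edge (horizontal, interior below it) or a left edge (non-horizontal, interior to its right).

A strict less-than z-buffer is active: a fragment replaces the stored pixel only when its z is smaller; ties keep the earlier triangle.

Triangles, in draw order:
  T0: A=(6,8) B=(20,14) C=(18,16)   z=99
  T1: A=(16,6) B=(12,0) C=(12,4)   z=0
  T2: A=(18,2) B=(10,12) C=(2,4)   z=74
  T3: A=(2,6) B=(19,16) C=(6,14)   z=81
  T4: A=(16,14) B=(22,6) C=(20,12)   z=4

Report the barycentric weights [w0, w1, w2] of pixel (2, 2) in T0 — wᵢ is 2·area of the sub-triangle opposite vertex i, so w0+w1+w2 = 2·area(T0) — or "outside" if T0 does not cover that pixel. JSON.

T0:
  2·area = 40
  edge (6, 8)→(20, 14): d=(14,6) right/bottom  bias=-1
  edge (20, 14)→(18, 16): d=(-2,2) right/bottom  bias=-1
  edge (18, 16)→(6, 8): d=(-12,-8) top-left  bias=+0
    (5,5)@(11, 11): e=[12,24,4] → X
    (6,5)@(13, 11): e=[0,20,20] → .  [on edge]
    (5,6)@(11, 13): e=[40,20,-20] → .
    (7,6)@(15, 13): e=[16,12,12] → X
    (8,6)@(17, 13): e=[4,8,28] → X
    (9,6)@(19, 13): e=[-8,4,44] → .
    (10,6)@(21, 13): e=[-20,0,60] → .  [on edge]
    (7,7)@(15, 15): e=[44,8,-12] → .
    (8,7)@(17, 15): e=[32,4,4] → X
    (9,7)@(19, 15): e=[20,0,20] → .  [on edge]
  covered (4 px):
    . . . . . . . . . . .
    . . . . . . . . . . .
    . . . . . . . . . . .
    . . . . . . . . . . .
    . . . . . . . . . . .
    . . . . . X . . . . .
    . . . . . . . X X . .
    . . . . . . . . X . .
T1:
  2·area = 16  (B↔C swapped to make it positive)
  edge (16, 6)→(12, 4): d=(-4,-2) top-left  bias=+0
  edge (12, 4)→(12, 0): d=(0,-4) top-left  bias=+0
  edge (12, 0)→(16, 6): d=(4,6) right/bottom  bias=-1
    (6,1)@(13, 3): e=[6,4,6] → X
    (7,1)@(15, 3): e=[10,12,-6] → .
    (6,2)@(13, 5): e=[-2,4,14] → .
    (7,2)@(15, 5): e=[2,12,2] → X
    (8,2)@(17, 5): e=[6,20,-10] → .
    (7,3)@(15, 7): e=[-6,12,10] → .
  covered (2 px):
    . . . . . . . . . . .
    . . . . . . X . . . .
    . . . . . . . X . . .
    . . . . . . . . . . .
    . . . . . . . . . . .
    . . . . . . . . . . .
    . . . . . . . . . . .
    . . . . . . . . . . .
T2:
  2·area = 144
  edge (18, 2)→(10, 12): d=(-8,10) right/bottom  bias=-1
  edge (10, 12)→(2, 4): d=(-8,-8) top-left  bias=+0
  edge (2, 4)→(18, 2): d=(16,-2) top-left  bias=+0
    (0,1)@(1, 3): e=[162,0,-18] → .  [on edge]
    (5,1)@(11, 3): e=[62,80,2] → X
    (6,1)@(13, 3): e=[42,96,6] → X
    (7,1)@(15, 3): e=[22,112,10] → X
    (8,1)@(17, 3): e=[2,128,14] → X
    (9,1)@(19, 3): e=[-18,144,18] → .
    (1,2)@(3, 5): e=[126,0,18] → X  [on edge]
    (2,2)@(5, 5): e=[106,16,22] → X
    (3,2)@(7, 5): e=[86,32,26] → X
    (4,2)@(9, 5): e=[66,48,30] → X
    (8,2)@(17, 5): e=[-14,112,46] → .
    (1,3)@(3, 7): e=[110,-16,50] → .
    (2,3)@(5, 7): e=[90,0,54] → X  [on edge]
    (3,4)@(7, 9): e=[54,0,90] → X  [on edge]
    (4,5)@(9, 11): e=[18,0,126] → X  [on edge]
    (5,6)@(11, 13): e=[-18,0,162] → .  [on edge]
    (6,7)@(13, 15): e=[-54,0,198] → .  [on edge]
  covered (20 px):
    . . . . . . . . . . .
    . . . . . X X X X . .
    . X X X X X X X . . .
    . . X X X X X . . . .
    . . . X X X . . . . .
    . . . . X . . . . . .
    . . . . . . . . . . .
    . . . . . . . . . . .
T3:
  2·area = 96
  edge (2, 6)→(19, 16): d=(17,10) right/bottom  bias=-1
  edge (19, 16)→(6, 14): d=(-13,-2) top-left  bias=+0
  edge (6, 14)→(2, 6): d=(-4,-8) top-left  bias=+0
    (1,3)@(3, 7): e=[7,85,4] → X
    (2,3)@(5, 7): e=[-13,89,20] → .
    (1,4)@(3, 9): e=[41,59,-4] → .
    (2,4)@(5, 9): e=[21,63,12] → X
    (3,4)@(7, 9): e=[1,67,28] → X
    (4,4)@(9, 9): e=[-19,71,44] → .
    (2,5)@(5, 11): e=[55,37,4] → X
    (4,5)@(9, 11): e=[15,45,36] → X
    (5,5)@(11, 11): e=[-5,49,52] → .
    (2,6)@(5, 13): e=[89,11,-4] → .
    (3,6)@(7, 13): e=[69,15,12] → X
    (5,6)@(11, 13): e=[29,23,44] → X
  covered (13 px):
    . . . . . . . . . . .
    . . . . . . . . . . .
    . . . . . . . . . . .
    . X . . . . . . . . .
    . . X X . . . . . . .
    . . X X X . . . . . .
    . . . X X X X . . . .
    . . . . . . X X X . .
T4:
  2·area = 20
  edge (16, 14)→(22, 6): d=(6,-8) top-left  bias=+0
  edge (22, 6)→(20, 12): d=(-2,6) right/bottom  bias=-1
  edge (20, 12)→(16, 14): d=(-4,2) right/bottom  bias=-1
    (10,4)@(21, 9): e=[10,0,10] → .  [on edge]
    (9,5)@(19, 11): e=[6,8,6] → X
    (10,5)@(21, 11): e=[22,-4,2] → .
    (8,6)@(17, 13): e=[2,16,2] → X
    (9,6)@(19, 13): e=[18,4,-2] → .
    (8,7)@(17, 15): e=[14,12,-6] → .
    (9,7)@(19, 15): e=[30,0,-10] → .  [on edge]
  covered (2 px):
    . . . . . . . . . . .
    . . . . . . . . . . .
    . . . . . . . . . . .
    . . . . . . . . . . .
    . . . . . . . . . . .
    . . . . . . . . . X .
    . . . . . . . . X . .
    . . . . . . . . . . .

Answer: "outside"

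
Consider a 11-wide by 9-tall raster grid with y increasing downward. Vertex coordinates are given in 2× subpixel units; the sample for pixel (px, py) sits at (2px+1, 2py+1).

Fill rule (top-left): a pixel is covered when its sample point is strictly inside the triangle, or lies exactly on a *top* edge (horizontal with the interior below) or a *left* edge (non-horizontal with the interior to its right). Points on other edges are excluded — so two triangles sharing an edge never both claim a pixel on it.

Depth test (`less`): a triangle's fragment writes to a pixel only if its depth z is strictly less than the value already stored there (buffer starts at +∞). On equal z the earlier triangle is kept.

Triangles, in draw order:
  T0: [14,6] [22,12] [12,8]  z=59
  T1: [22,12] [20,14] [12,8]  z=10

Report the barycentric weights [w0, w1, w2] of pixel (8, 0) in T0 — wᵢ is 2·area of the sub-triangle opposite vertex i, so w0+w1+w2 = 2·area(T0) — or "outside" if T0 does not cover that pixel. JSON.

T0:
  2·area = 28
  edge (14, 6)→(22, 12): d=(8,6) right/bottom  bias=-1
  edge (22, 12)→(12, 8): d=(-10,-4) top-left  bias=+0
  edge (12, 8)→(14, 6): d=(2,-2) top-left  bias=+0
    (9,0)@(19, 1): e=[-70,98,0] → .  [on edge]
    (8,1)@(17, 3): e=[-42,70,0] → .  [on edge]
    (7,2)@(15, 5): e=[-14,42,0] → .  [on edge]
    (6,3)@(13, 7): e=[14,14,0] → X  [on edge]
    (7,3)@(15, 7): e=[2,22,4] → X
    (8,3)@(17, 7): e=[-10,30,8] → .
    (5,4)@(11, 9): e=[42,-14,0] → .  [on edge]
    (6,4)@(13, 9): e=[30,-6,4] → .
    (7,4)@(15, 9): e=[18,2,8] → X
    (8,4)@(17, 9): e=[6,10,12] → X
    (9,4)@(19, 9): e=[-6,18,16] → .
    (4,5)@(9, 11): e=[70,-42,0] → .  [on edge]
    (3,6)@(7, 13): e=[98,-70,0] → .  [on edge]
    (2,7)@(5, 15): e=[126,-98,0] → .  [on edge]
    (1,8)@(3, 17): e=[154,-126,0] → .  [on edge]
  covered (4 px):
    . . . . . . . . . . .
    . . . . . . . . . . .
    . . . . . . . . . . .
    . . . . . . X X . . .
    . . . . . . . X X . .
    . . . . . . . . . . .
    . . . . . . . . . . .
    . . . . . . . . . . .
    . . . . . . . . . . .
T1:
  2·area = 28
  edge (22, 12)→(20, 14): d=(-2,2) right/bottom  bias=-1
  edge (20, 14)→(12, 8): d=(-8,-6) top-left  bias=+0
  edge (12, 8)→(22, 12): d=(10,4) right/bottom  bias=-1
    (8,5)@(17, 11): e=[12,6,10] → X
    (9,5)@(19, 11): e=[8,18,2] → X
    (10,5)@(21, 11): e=[4,30,-6] → .
    (8,6)@(17, 13): e=[8,-10,30] → .
    (9,6)@(19, 13): e=[4,2,22] → X
    (10,6)@(21, 13): e=[0,14,14] → .  [on edge]
    (9,7)@(19, 15): e=[0,-14,42] → .  [on edge]
    (8,8)@(17, 17): e=[0,-42,70] → .  [on edge]
  covered (3 px):
    . . . . . . . . . . .
    . . . . . . . . . . .
    . . . . . . . . . . .
    . . . . . . . . . . .
    . . . . . . . . . . .
    . . . . . . . . X X .
    . . . . . . . . . X .
    . . . . . . . . . . .
    . . . . . . . . . . .

Answer: "outside"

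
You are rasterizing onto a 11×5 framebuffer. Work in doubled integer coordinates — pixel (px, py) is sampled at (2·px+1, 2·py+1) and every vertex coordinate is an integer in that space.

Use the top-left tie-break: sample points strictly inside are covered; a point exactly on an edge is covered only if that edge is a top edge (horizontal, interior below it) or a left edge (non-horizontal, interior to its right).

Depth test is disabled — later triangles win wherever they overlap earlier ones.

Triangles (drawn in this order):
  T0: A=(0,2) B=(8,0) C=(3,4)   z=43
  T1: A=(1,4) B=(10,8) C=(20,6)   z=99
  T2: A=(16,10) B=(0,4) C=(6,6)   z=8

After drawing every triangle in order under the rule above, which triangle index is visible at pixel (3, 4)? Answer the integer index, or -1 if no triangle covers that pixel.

T0:
  2·area = 22
  edge (0, 2)→(8, 0): d=(8,-2) top-left  bias=+0
  edge (8, 0)→(3, 4): d=(-5,4) right/bottom  bias=-1
  edge (3, 4)→(0, 2): d=(-3,-2) top-left  bias=+0
    (2,0)@(5, 1): e=[2,7,13] → X
    (3,0)@(7, 1): e=[6,-1,17] → .
    (1,1)@(3, 3): e=[14,5,3] → X
    (2,1)@(5, 3): e=[18,-3,7] → .
    (1,2)@(3, 5): e=[30,-5,-3] → .
  covered (2 px):
    . . X . . . . . . . .
    . X . . . . . . . . .
    . . . . . . . . . . .
    . . . . . . . . . . .
    . . . . . . . . . . .
T1:
  2·area = 58  (B↔C swapped to make it positive)
  edge (1, 4)→(20, 6): d=(19,2) right/bottom  bias=-1
  edge (20, 6)→(10, 8): d=(-10,2) right/bottom  bias=-1
  edge (10, 8)→(1, 4): d=(-9,-4) top-left  bias=+0
    (2,2)@(5, 5): e=[11,40,7] → X
    (3,2)@(7, 5): e=[7,36,15] → X
    (4,2)@(9, 5): e=[3,32,23] → X
    (5,2)@(11, 5): e=[-1,28,31] → .
    (2,3)@(5, 7): e=[49,20,-11] → .
    (3,3)@(7, 7): e=[45,16,-3] → .
    (4,3)@(9, 7): e=[41,12,5] → X
    (5,3)@(11, 7): e=[37,8,13] → X
    (6,3)@(13, 7): e=[33,4,21] → X
    (7,3)@(15, 7): e=[29,0,29] → .  [on edge]
    (2,4)@(5, 9): e=[87,0,-29] → .  [on edge]
    (4,4)@(9, 9): e=[79,-8,-13] → .
  covered (6 px):
    . . . . . . . . . . .
    . . . . . . . . . . .
    . . X X X . . . . . .
    . . . . X X X . . . .
    . . . . . . . . . . .
T2:
  2·area = 4
  edge (16, 10)→(0, 4): d=(-16,-6) top-left  bias=+0
  edge (0, 4)→(6, 6): d=(6,2) right/bottom  bias=-1
  edge (6, 6)→(16, 10): d=(10,4) right/bottom  bias=-1
    (1,2)@(3, 5): e=[2,0,2] → .  [on edge]
    (4,3)@(9, 7): e=[6,0,-2] → .  [on edge]
    (7,4)@(15, 9): e=[10,0,-6] → .  [on edge]
  covered (0 px):
    . . . . . . . . . . .
    . . . . . . . . . . .
    . . . . . . . . . . .
    . . . . . . . . . . .
    . . . . . . . . . . .

Z-buffer (winner per pixel, '.' = empty):
  . . 0 . . . . . . . .
  . 0 . . . . . . . . .
  . . 1 1 1 . . . . . .
  . . . . 1 1 1 . . . .
  . . . . . . . . . . .

Result: -1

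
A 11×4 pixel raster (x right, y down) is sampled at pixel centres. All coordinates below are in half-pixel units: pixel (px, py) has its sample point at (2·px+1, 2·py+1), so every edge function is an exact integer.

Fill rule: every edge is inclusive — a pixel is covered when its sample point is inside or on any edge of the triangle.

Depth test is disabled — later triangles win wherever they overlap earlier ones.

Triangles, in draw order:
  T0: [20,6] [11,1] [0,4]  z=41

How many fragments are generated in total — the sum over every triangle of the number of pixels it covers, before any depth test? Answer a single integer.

T0:
  2·area = 82  (B↔C swapped to make it positive)
  edge (20, 6)→(0, 4): d=(-20,-2) inclusive
  edge (0, 4)→(11, 1): d=(11,-3) inclusive
  edge (11, 1)→(20, 6): d=(9,5) inclusive
    (5,0)@(11, 1): e=[82,0,0] → X  [on edge]
    (6,0)@(13, 1): e=[86,6,-10] → .
    (2,1)@(5, 3): e=[30,4,48] → X
    (3,1)@(7, 3): e=[34,10,38] → X
    (4,1)@(9, 3): e=[38,16,28] → X
    (6,1)@(13, 3): e=[46,28,8] → X
    (7,1)@(15, 3): e=[50,34,-2] → .
    (2,2)@(5, 5): e=[-10,26,66] → .
    (3,2)@(7, 5): e=[-6,32,56] → .
    (4,2)@(9, 5): e=[-2,38,46] → .
    (5,2)@(11, 5): e=[2,44,36] → X
    (7,2)@(15, 5): e=[10,56,16] → X
  covered (10 px):
    . . . . . X . . . . .
    . . X X X X X . . . .
    . . . . . X X X X . .
    . . . . . . . . . . .

Answer: 10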